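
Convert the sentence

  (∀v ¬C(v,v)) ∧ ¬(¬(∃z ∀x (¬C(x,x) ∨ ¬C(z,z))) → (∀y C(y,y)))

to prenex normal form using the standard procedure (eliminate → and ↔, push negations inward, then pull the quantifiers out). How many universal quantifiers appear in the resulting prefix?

2

First replace A → B with ¬A ∨ B.
  (∀v ¬C(v,v)) ∧ ¬(¬¬(∃z ∀x (¬C(x,x) ∨ ¬C(z,z))) ∨ (∀y C(y,y)))
Push ¬ through the quantifiers and connectives to reach negation normal form:
  (∀v ¬C(v,v)) ∧ (∀z ∃x (C(x,x) ∧ C(z,z))) ∧ (∃y ¬C(y,y))
Finally move all quantifiers to the prefix:
  ∀v ∀z ∃x ∃y (¬C(v,v) ∧ C(x,x) ∧ C(z,z) ∧ ¬C(y,y))
The prefix is ∀v ∀z ∃x ∃y: 2 universal, 2 existential.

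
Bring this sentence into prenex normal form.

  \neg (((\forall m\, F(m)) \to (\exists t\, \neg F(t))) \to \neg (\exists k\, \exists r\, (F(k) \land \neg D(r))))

\exists m\, \exists t\, \exists k\, \exists r\, ((\neg F(m) \lor \neg F(t)) \land F(k) \land \neg D(r))

First replace A → B with ¬A ∨ B.
  \neg (\neg (\neg (\forall m\, F(m)) \lor (\exists t\, \neg F(t))) \lor \neg (\exists k\, \exists r\, (F(k) \land \neg D(r))))
Move each ¬ inward, flipping quantifiers it crosses:
  ((\exists m\, \neg F(m)) \lor (\exists t\, \neg F(t))) \land (\exists k\, \exists r\, (F(k) \land \neg D(r)))
All bound variables are already distinct, so no renaming is needed.
Pull the quantifiers to the front (each side's bound variable is not free in the other side):
  \exists m\, \exists t\, \exists k\, \exists r\, ((\neg F(m) \lor \neg F(t)) \land F(k) \land \neg D(r))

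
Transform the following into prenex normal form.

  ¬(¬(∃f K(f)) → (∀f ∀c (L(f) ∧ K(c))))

Rewrite implications/biconditionals: A → B as ¬A ∨ B.
  ¬(¬¬(∃f K(f)) ∨ (∀f ∀c (L(f) ∧ K(c))))
Push ¬ through the quantifiers and connectives to reach negation normal form:
  (∀f ¬K(f)) ∧ (∃f ∃c (¬L(f) ∨ ¬K(c)))
Rename bound variables to avoid capture: f↦q.
  (∀f ¬K(f)) ∧ (∃q ∃c (¬L(q) ∨ ¬K(c)))
Pull the quantifiers to the front (each side's bound variable is not free in the other side):
  ∀f ∃q ∃c (¬K(f) ∧ (¬L(q) ∨ ¬K(c)))

∀f ∃q ∃c (¬K(f) ∧ (¬L(q) ∨ ¬K(c)))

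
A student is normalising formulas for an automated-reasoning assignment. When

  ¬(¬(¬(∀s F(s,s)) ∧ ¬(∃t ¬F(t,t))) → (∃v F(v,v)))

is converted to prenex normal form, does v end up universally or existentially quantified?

Eliminate → and ↔ using ¬ and ∨.
  ¬(¬¬(¬(∀s F(s,s)) ∧ ¬(∃t ¬F(t,t))) ∨ (∃v F(v,v)))
Move each ¬ inward, flipping quantifiers it crosses:
  ((∀s F(s,s)) ∨ (∃t ¬F(t,t))) ∧ (∀v ¬F(v,v))
Extract every quantifier outward, since the variables are now distinct and don't occur free across branches:
  ∀s ∃t ∀v ((F(s,s) ∨ ¬F(t,t)) ∧ ¬F(v,v))
The quantifier ∃v sits under an odd number of negations (counting the antecedent side of each →), so it flips to ∀v.

universal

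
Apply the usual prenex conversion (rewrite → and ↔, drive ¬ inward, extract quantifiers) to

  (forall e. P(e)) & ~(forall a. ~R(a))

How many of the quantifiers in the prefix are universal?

1

Move each ¬ inward, flipping quantifiers it crosses:
  (forall e. P(e)) & (exists a. R(a))
Pull the quantifiers to the front (each side's bound variable is not free in the other side):
  forall e. exists a. (P(e) & R(a))
The prefix is forall e exists a: 1 universal, 1 existential.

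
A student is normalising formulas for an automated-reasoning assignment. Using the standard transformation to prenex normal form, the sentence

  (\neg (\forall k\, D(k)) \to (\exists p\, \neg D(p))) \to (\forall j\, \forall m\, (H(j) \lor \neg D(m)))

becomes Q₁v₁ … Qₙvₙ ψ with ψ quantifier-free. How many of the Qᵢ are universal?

3

Rewrite implications/biconditionals: A → B as ¬A ∨ B.
  \neg (\neg \neg (\forall k\, D(k)) \lor (\exists p\, \neg D(p))) \lor (\forall j\, \forall m\, (H(j) \lor \neg D(m)))
Move each ¬ inward, flipping quantifiers it crosses:
  (\exists k\, \neg D(k)) \land (\forall p\, D(p)) \lor (\forall j\, \forall m\, (H(j) \lor \neg D(m)))
All bound variables are already distinct, so no renaming is needed.
Extract every quantifier outward, since the variables are now distinct and don't occur free across branches:
  \exists k\, \forall p\, \forall j\, \forall m\, (\neg D(k) \land D(p) \lor H(j) \lor \neg D(m))
The prefix is \exists k \forall p \forall j \forall m: 3 universal, 1 existential.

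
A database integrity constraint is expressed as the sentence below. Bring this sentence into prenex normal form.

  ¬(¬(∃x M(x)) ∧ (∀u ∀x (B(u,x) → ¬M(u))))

Rewrite implications/biconditionals: A → B as ¬A ∨ B.
  ¬(¬(∃x M(x)) ∧ (∀u ∀x (¬B(u,x) ∨ ¬M(u))))
Move each ¬ inward, flipping quantifiers it crosses:
  (∃x M(x)) ∨ (∃u ∃x (B(u,x) ∧ M(u)))
Give each quantifier a distinct variable: x↦z.
  (∃x M(x)) ∨ (∃u ∃z (B(u,z) ∧ M(u)))
Finally move all quantifiers to the prefix:
  ∃x ∃u ∃z (M(x) ∨ B(u,z) ∧ M(u))

∃x ∃u ∃z (M(x) ∨ B(u,z) ∧ M(u))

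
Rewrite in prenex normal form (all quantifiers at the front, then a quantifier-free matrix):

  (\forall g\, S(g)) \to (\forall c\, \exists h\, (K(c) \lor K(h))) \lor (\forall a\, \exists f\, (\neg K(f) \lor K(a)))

\exists g\, \forall c\, \exists h\, \forall a\, \exists f\, (\neg S(g) \lor K(c) \lor K(h) \lor \neg K(f) \lor K(a))

Eliminate → and ↔ using ¬ and ∨.
  \neg (\forall g\, S(g)) \lor (\forall c\, \exists h\, (K(c) \lor K(h))) \lor (\forall a\, \exists f\, (\neg K(f) \lor K(a)))
Move each ¬ inward, flipping quantifiers it crosses:
  (\exists g\, \neg S(g)) \lor (\forall c\, \exists h\, (K(c) \lor K(h))) \lor (\forall a\, \exists f\, (\neg K(f) \lor K(a)))
All bound variables are already distinct, so no renaming is needed.
Extract every quantifier outward, since the variables are now distinct and don't occur free across branches:
  \exists g\, \forall c\, \exists h\, \forall a\, \exists f\, (\neg S(g) \lor K(c) \lor K(h) \lor \neg K(f) \lor K(a))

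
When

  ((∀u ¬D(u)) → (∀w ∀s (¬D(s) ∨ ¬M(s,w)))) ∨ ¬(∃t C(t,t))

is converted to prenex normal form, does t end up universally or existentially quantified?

First replace A → B with ¬A ∨ B.
  ¬(∀u ¬D(u)) ∨ (∀w ∀s (¬D(s) ∨ ¬M(s,w))) ∨ ¬(∃t C(t,t))
Push ¬ through the quantifiers and connectives to reach negation normal form:
  (∃u D(u)) ∨ (∀w ∀s (¬D(s) ∨ ¬M(s,w))) ∨ (∀t ¬C(t,t))
All bound variables are already distinct, so no renaming is needed.
Extract every quantifier outward, since the variables are now distinct and don't occur free across branches:
  ∃u ∀w ∀s ∀t (D(u) ∨ ¬D(s) ∨ ¬M(s,w) ∨ ¬C(t,t))
The quantifier ∃t sits under an odd number of negations (counting the antecedent side of each →), so it flips to ∀t.

universal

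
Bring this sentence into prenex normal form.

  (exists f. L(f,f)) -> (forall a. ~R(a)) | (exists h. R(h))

Rewrite implications/biconditionals: A → B as ¬A ∨ B.
  ~(exists f. L(f,f)) | (forall a. ~R(a)) | (exists h. R(h))
Move each ¬ inward, flipping quantifiers it crosses:
  (forall f. ~L(f,f)) | (forall a. ~R(a)) | (exists h. R(h))
Pull the quantifiers to the front (each side's bound variable is not free in the other side):
  forall f. forall a. exists h. (~L(f,f) | ~R(a) | R(h))

forall f. forall a. exists h. (~L(f,f) | ~R(a) | R(h))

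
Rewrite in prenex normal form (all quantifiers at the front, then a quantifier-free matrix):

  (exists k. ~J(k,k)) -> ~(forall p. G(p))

Rewrite implications/biconditionals: A → B as ¬A ∨ B.
  ~(exists k. ~J(k,k)) | ~(forall p. G(p))
Move each ¬ inward, flipping quantifiers it crosses:
  (forall k. J(k,k)) | (exists p. ~G(p))
Pull the quantifiers to the front (each side's bound variable is not free in the other side):
  forall k. exists p. (J(k,k) | ~G(p))

forall k. exists p. (J(k,k) | ~G(p))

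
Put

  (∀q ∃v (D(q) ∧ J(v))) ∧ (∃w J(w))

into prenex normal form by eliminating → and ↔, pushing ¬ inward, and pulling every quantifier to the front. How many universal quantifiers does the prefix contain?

Extract every quantifier outward, since the variables are now distinct and don't occur free across branches:
  ∀q ∃v ∃w (D(q) ∧ J(v) ∧ J(w))
The prefix is ∀q ∃v ∃w: 1 universal, 2 existential.

1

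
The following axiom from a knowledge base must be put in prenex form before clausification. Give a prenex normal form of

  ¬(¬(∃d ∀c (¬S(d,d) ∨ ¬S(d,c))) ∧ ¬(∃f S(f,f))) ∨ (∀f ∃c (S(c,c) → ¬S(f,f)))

Eliminate → and ↔ using ¬ and ∨.
  ¬(¬(∃d ∀c (¬S(d,d) ∨ ¬S(d,c))) ∧ ¬(∃f S(f,f))) ∨ (∀f ∃c (¬S(c,c) ∨ ¬S(f,f)))
Move each ¬ inward, flipping quantifiers it crosses:
  (∃d ∀c (¬S(d,d) ∨ ¬S(d,c))) ∨ (∃f S(f,f)) ∨ (∀f ∃c (¬S(c,c) ∨ ¬S(f,f)))
Standardize variables apart so no two quantifiers bind the same name: f↦s, c↦x.
  (∃d ∀c (¬S(d,d) ∨ ¬S(d,c))) ∨ (∃f S(f,f)) ∨ (∀s ∃x (¬S(x,x) ∨ ¬S(s,s)))
Extract every quantifier outward, since the variables are now distinct and don't occur free across branches:
  ∃d ∀c ∃f ∀s ∃x (¬S(d,d) ∨ ¬S(d,c) ∨ S(f,f) ∨ ¬S(x,x) ∨ ¬S(s,s))

∃d ∀c ∃f ∀s ∃x (¬S(d,d) ∨ ¬S(d,c) ∨ S(f,f) ∨ ¬S(x,x) ∨ ¬S(s,s))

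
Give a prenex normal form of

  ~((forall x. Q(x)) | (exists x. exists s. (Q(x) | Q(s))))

Move each ¬ inward, flipping quantifiers it crosses:
  (exists x. ~Q(x)) & (forall x. forall s. (~Q(x) & ~Q(s)))
Give each quantifier a distinct variable: x↦y.
  (exists x. ~Q(x)) & (forall y. forall s. (~Q(y) & ~Q(s)))
Extract every quantifier outward, since the variables are now distinct and don't occur free across branches:
  exists x. forall y. forall s. (~Q(x) & ~Q(y) & ~Q(s))

exists x. forall y. forall s. (~Q(x) & ~Q(y) & ~Q(s))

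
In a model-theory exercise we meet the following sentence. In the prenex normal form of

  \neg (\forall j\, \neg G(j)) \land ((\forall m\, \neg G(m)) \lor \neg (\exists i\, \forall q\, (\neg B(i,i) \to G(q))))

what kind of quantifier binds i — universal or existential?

universal

First replace A → B with ¬A ∨ B.
  \neg (\forall j\, \neg G(j)) \land ((\forall m\, \neg G(m)) \lor \neg (\exists i\, \forall q\, (\neg \neg B(i,i) \lor G(q))))
Move each ¬ inward, flipping quantifiers it crosses:
  (\exists j\, G(j)) \land ((\forall m\, \neg G(m)) \lor (\forall i\, \exists q\, (\neg B(i,i) \land \neg G(q))))
All bound variables are already distinct, so no renaming is needed.
Extract every quantifier outward, since the variables are now distinct and don't occur free across branches:
  \exists j\, \forall m\, \forall i\, \exists q\, (G(j) \land (\neg G(m) \lor \neg B(i,i) \land \neg G(q)))
The quantifier \exists i sits under an odd number of negations (counting the antecedent side of each →), so it flips to \forall i.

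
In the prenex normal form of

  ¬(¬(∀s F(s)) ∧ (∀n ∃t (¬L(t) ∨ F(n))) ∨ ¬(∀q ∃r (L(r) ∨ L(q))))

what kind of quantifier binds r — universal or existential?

existential

Move each ¬ inward, flipping quantifiers it crosses:
  ((∀s F(s)) ∨ (∃n ∀t (L(t) ∧ ¬F(n)))) ∧ (∀q ∃r (L(r) ∨ L(q)))
Extract every quantifier outward, since the variables are now distinct and don't occur free across branches:
  ∀s ∃n ∀t ∀q ∃r ((F(s) ∨ L(t) ∧ ¬F(n)) ∧ (L(r) ∨ L(q)))
The quantifier ∃r sits under an even number of negations, so it remains existential.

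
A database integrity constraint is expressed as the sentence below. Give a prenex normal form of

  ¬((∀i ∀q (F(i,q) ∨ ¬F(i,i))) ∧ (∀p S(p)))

Push ¬ through the quantifiers and connectives to reach negation normal form:
  (∃i ∃q (¬F(i,q) ∧ F(i,i))) ∨ (∃p ¬S(p))
Pull the quantifiers to the front (each side's bound variable is not free in the other side):
  ∃i ∃q ∃p (¬F(i,q) ∧ F(i,i) ∨ ¬S(p))

∃i ∃q ∃p (¬F(i,q) ∧ F(i,i) ∨ ¬S(p))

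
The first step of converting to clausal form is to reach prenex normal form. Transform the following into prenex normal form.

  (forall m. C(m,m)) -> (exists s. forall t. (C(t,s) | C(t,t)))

Rewrite implications/biconditionals: A → B as ¬A ∨ B.
  ~(forall m. C(m,m)) | (exists s. forall t. (C(t,s) | C(t,t)))
Move each ¬ inward, flipping quantifiers it crosses:
  (exists m. ~C(m,m)) | (exists s. forall t. (C(t,s) | C(t,t)))
All bound variables are already distinct, so no renaming is needed.
Finally move all quantifiers to the prefix:
  exists m. exists s. forall t. (~C(m,m) | C(t,s) | C(t,t))

exists m. exists s. forall t. (~C(m,m) | C(t,s) | C(t,t))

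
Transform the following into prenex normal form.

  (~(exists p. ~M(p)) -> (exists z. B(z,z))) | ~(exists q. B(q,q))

Rewrite implications/biconditionals: A → B as ¬A ∨ B.
  ~~(exists p. ~M(p)) | (exists z. B(z,z)) | ~(exists q. B(q,q))
Drive negations inward (¬∀x A ≡ ∃x ¬A, ¬∃x A ≡ ∀x ¬A, De Morgan for ∧/∨):
  (exists p. ~M(p)) | (exists z. B(z,z)) | (forall q. ~B(q,q))
All bound variables are already distinct, so no renaming is needed.
Extract every quantifier outward, since the variables are now distinct and don't occur free across branches:
  exists p. exists z. forall q. (~M(p) | B(z,z) | ~B(q,q))

exists p. exists z. forall q. (~M(p) | B(z,z) | ~B(q,q))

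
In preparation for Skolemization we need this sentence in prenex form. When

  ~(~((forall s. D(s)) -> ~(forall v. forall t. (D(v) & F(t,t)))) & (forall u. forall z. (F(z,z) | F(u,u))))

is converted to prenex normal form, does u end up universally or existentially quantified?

existential

First replace A → B with ¬A ∨ B.
  ~(~(~(forall s. D(s)) | ~(forall v. forall t. (D(v) & F(t,t)))) & (forall u. forall z. (F(z,z) | F(u,u))))
Drive negations inward (¬∀x A ≡ ∃x ¬A, ¬∃x A ≡ ∀x ¬A, De Morgan for ∧/∨):
  (exists s. ~D(s)) | (exists v. exists t. (~D(v) | ~F(t,t))) | (exists u. exists z. (~F(z,z) & ~F(u,u)))
All bound variables are already distinct, so no renaming is needed.
Finally move all quantifiers to the prefix:
  exists s. exists v. exists t. exists u. exists z. (~D(s) | ~D(v) | ~F(t,t) | ~F(z,z) & ~F(u,u))
The quantifier forall u sits under an odd number of negations (counting the antecedent side of each →), so it flips to exists u.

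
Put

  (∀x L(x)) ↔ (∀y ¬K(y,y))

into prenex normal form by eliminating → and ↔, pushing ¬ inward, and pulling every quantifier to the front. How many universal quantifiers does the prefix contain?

2

First replace A → B with ¬A ∨ B; A ↔ B as (¬A ∨ B) ∧ (¬B ∨ A).
  (¬(∀x L(x)) ∨ (∀y ¬K(y,y))) ∧ (¬(∀y ¬K(y,y)) ∨ (∀x L(x)))
Drive negations inward (¬∀x A ≡ ∃x ¬A, ¬∃x A ≡ ∀x ¬A, De Morgan for ∧/∨):
  ((∃x ¬L(x)) ∨ (∀y ¬K(y,y))) ∧ ((∃y K(y,y)) ∨ (∀x L(x)))
Rename bound variables to avoid capture: y↦q, x↦z1.
  ((∃x ¬L(x)) ∨ (∀y ¬K(y,y))) ∧ ((∃q K(q,q)) ∨ (∀z1 L(z1)))
Pull the quantifiers to the front (each side's bound variable is not free in the other side):
  ∃x ∀y ∃q ∀z1 ((¬L(x) ∨ ¬K(y,y)) ∧ (K(q,q) ∨ L(z1)))
The prefix is ∃x ∀y ∃q ∀z1: 2 universal, 2 existential.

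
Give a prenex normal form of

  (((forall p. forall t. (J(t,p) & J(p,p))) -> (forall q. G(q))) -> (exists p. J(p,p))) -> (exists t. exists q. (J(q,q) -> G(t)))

Rewrite implications/biconditionals: A → B as ¬A ∨ B.
  ~(~(~(forall p. forall t. (J(t,p) & J(p,p))) | (forall q. G(q))) | (exists p. J(p,p))) | (exists t. exists q. (~J(q,q) | G(t)))
Drive negations inward (¬∀x A ≡ ∃x ¬A, ¬∃x A ≡ ∀x ¬A, De Morgan for ∧/∨):
  ((exists p. exists t. (~J(t,p) | ~J(p,p))) | (forall q. G(q))) & (forall p. ~J(p,p)) | (exists t. exists q. (~J(q,q) | G(t)))
Standardize variables apart so no two quantifiers bind the same name: p↦b, t↦z1, q↦v.
  ((exists p. exists t. (~J(t,p) | ~J(p,p))) | (forall q. G(q))) & (forall b. ~J(b,b)) | (exists z1. exists v. (~J(v,v) | G(z1)))
Extract every quantifier outward, since the variables are now distinct and don't occur free across branches:
  exists p. exists t. forall q. forall b. exists z1. exists v. ((~J(t,p) | ~J(p,p) | G(q)) & ~J(b,b) | ~J(v,v) | G(z1))

exists p. exists t. forall q. forall b. exists z1. exists v. ((~J(t,p) | ~J(p,p) | G(q)) & ~J(b,b) | ~J(v,v) | G(z1))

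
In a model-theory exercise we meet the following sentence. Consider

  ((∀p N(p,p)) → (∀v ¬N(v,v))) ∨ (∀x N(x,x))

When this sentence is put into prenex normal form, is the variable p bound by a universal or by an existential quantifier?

First replace A → B with ¬A ∨ B.
  ¬(∀p N(p,p)) ∨ (∀v ¬N(v,v)) ∨ (∀x N(x,x))
Drive negations inward (¬∀x A ≡ ∃x ¬A, ¬∃x A ≡ ∀x ¬A, De Morgan for ∧/∨):
  (∃p ¬N(p,p)) ∨ (∀v ¬N(v,v)) ∨ (∀x N(x,x))
All bound variables are already distinct, so no renaming is needed.
Finally move all quantifiers to the prefix:
  ∃p ∀v ∀x (¬N(p,p) ∨ ¬N(v,v) ∨ N(x,x))
The quantifier ∀p sits under an odd number of negations (counting the antecedent side of each →), so it flips to ∃p.

existential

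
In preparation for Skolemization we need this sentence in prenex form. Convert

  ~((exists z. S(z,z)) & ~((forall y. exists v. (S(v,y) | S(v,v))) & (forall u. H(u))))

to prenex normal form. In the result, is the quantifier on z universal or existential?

universal

Move each ¬ inward, flipping quantifiers it crosses:
  (forall z. ~S(z,z)) | (forall y. exists v. (S(v,y) | S(v,v))) & (forall u. H(u))
All bound variables are already distinct, so no renaming is needed.
Pull the quantifiers to the front (each side's bound variable is not free in the other side):
  forall z. forall y. exists v. forall u. (~S(z,z) | (S(v,y) | S(v,v)) & H(u))
The quantifier exists z sits under an odd number of negations, so it flips to forall z.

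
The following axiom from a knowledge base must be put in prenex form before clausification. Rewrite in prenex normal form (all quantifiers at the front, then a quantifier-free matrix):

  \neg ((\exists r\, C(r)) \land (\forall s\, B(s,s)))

\forall r\, \exists s\, (\neg C(r) \lor \neg B(s,s))

Move each ¬ inward, flipping quantifiers it crosses:
  (\forall r\, \neg C(r)) \lor (\exists s\, \neg B(s,s))
All bound variables are already distinct, so no renaming is needed.
Extract every quantifier outward, since the variables are now distinct and don't occur free across branches:
  \forall r\, \exists s\, (\neg C(r) \lor \neg B(s,s))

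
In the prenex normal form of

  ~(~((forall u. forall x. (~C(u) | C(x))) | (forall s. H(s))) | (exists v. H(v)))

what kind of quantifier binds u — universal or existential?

Move each ¬ inward, flipping quantifiers it crosses:
  ((forall u. forall x. (~C(u) | C(x))) | (forall s. H(s))) & (forall v. ~H(v))
Extract every quantifier outward, since the variables are now distinct and don't occur free across branches:
  forall u. forall x. forall s. forall v. ((~C(u) | C(x) | H(s)) & ~H(v))
The quantifier forall u sits under an even number of negations, so it remains universal.

universal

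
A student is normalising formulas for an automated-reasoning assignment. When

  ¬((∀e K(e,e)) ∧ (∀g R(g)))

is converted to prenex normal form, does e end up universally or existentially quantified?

existential

Drive negations inward (¬∀x A ≡ ∃x ¬A, ¬∃x A ≡ ∀x ¬A, De Morgan for ∧/∨):
  (∃e ¬K(e,e)) ∨ (∃g ¬R(g))
All bound variables are already distinct, so no renaming is needed.
Pull the quantifiers to the front (each side's bound variable is not free in the other side):
  ∃e ∃g (¬K(e,e) ∨ ¬R(g))
The quantifier ∀e sits under an odd number of negations, so it flips to ∃e.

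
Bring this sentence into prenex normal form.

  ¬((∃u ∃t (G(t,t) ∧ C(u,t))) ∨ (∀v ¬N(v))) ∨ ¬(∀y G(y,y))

Move each ¬ inward, flipping quantifiers it crosses:
  (∀u ∀t (¬G(t,t) ∨ ¬C(u,t))) ∧ (∃v N(v)) ∨ (∃y ¬G(y,y))
Pull the quantifiers to the front (each side's bound variable is not free in the other side):
  ∀u ∀t ∃v ∃y ((¬G(t,t) ∨ ¬C(u,t)) ∧ N(v) ∨ ¬G(y,y))

∀u ∀t ∃v ∃y ((¬G(t,t) ∨ ¬C(u,t)) ∧ N(v) ∨ ¬G(y,y))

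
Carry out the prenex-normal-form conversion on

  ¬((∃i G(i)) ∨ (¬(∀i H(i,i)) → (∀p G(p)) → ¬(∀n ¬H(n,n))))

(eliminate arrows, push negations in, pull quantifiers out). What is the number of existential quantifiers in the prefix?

1

Eliminate → and ↔ using ¬ and ∨.
  ¬((∃i G(i)) ∨ ¬¬(∀i H(i,i)) ∨ ¬(∀p G(p)) ∨ ¬(∀n ¬H(n,n)))
Drive negations inward (¬∀x A ≡ ∃x ¬A, ¬∃x A ≡ ∀x ¬A, De Morgan for ∧/∨):
  (∀i ¬G(i)) ∧ (∃i ¬H(i,i)) ∧ (∀p G(p)) ∧ (∀n ¬H(n,n))
Rename bound variables to avoid capture: i↦y1.
  (∀i ¬G(i)) ∧ (∃y1 ¬H(y1,y1)) ∧ (∀p G(p)) ∧ (∀n ¬H(n,n))
Pull the quantifiers to the front (each side's bound variable is not free in the other side):
  ∀i ∃y1 ∀p ∀n (¬G(i) ∧ ¬H(y1,y1) ∧ G(p) ∧ ¬H(n,n))
The prefix is ∀i ∃y1 ∀p ∀n: 3 universal, 1 existential.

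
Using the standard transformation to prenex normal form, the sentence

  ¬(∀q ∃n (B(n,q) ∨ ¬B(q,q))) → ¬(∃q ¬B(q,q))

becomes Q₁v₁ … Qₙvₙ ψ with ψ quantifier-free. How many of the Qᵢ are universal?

Rewrite implications/biconditionals: A → B as ¬A ∨ B.
  ¬¬(∀q ∃n (B(n,q) ∨ ¬B(q,q))) ∨ ¬(∃q ¬B(q,q))
Move each ¬ inward, flipping quantifiers it crosses:
  (∀q ∃n (B(n,q) ∨ ¬B(q,q))) ∨ (∀q B(q,q))
Standardize variables apart so no two quantifiers bind the same name: q↦y1.
  (∀q ∃n (B(n,q) ∨ ¬B(q,q))) ∨ (∀y1 B(y1,y1))
Pull the quantifiers to the front (each side's bound variable is not free in the other side):
  ∀q ∃n ∀y1 (B(n,q) ∨ ¬B(q,q) ∨ B(y1,y1))
The prefix is ∀q ∃n ∀y1: 2 universal, 1 existential.

2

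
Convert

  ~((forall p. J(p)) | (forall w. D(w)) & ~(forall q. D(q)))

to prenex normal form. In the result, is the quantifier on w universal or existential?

existential

Drive negations inward (¬∀x A ≡ ∃x ¬A, ¬∃x A ≡ ∀x ¬A, De Morgan for ∧/∨):
  (exists p. ~J(p)) & ((exists w. ~D(w)) | (forall q. D(q)))
Extract every quantifier outward, since the variables are now distinct and don't occur free across branches:
  exists p. exists w. forall q. (~J(p) & (~D(w) | D(q)))
The quantifier forall w sits under an odd number of negations, so it flips to exists w.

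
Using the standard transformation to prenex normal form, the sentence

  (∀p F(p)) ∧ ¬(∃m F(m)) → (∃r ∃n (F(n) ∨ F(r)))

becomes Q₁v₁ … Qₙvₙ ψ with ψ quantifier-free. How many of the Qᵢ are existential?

Rewrite implications/biconditionals: A → B as ¬A ∨ B.
  ¬((∀p F(p)) ∧ ¬(∃m F(m))) ∨ (∃r ∃n (F(n) ∨ F(r)))
Drive negations inward (¬∀x A ≡ ∃x ¬A, ¬∃x A ≡ ∀x ¬A, De Morgan for ∧/∨):
  (∃p ¬F(p)) ∨ (∃m F(m)) ∨ (∃r ∃n (F(n) ∨ F(r)))
All bound variables are already distinct, so no renaming is needed.
Pull the quantifiers to the front (each side's bound variable is not free in the other side):
  ∃p ∃m ∃r ∃n (¬F(p) ∨ F(m) ∨ F(n) ∨ F(r))
The prefix is ∃p ∃m ∃r ∃n: 0 universal, 4 existential.

4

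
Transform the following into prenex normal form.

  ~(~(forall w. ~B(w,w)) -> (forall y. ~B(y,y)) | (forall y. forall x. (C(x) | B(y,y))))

Rewrite implications/biconditionals: A → B as ¬A ∨ B.
  ~(~~(forall w. ~B(w,w)) | (forall y. ~B(y,y)) | (forall y. forall x. (C(x) | B(y,y))))
Move each ¬ inward, flipping quantifiers it crosses:
  (exists w. B(w,w)) & (exists y. B(y,y)) & (exists y. exists x. (~C(x) & ~B(y,y)))
Standardize variables apart so no two quantifiers bind the same name: y↦v1.
  (exists w. B(w,w)) & (exists y. B(y,y)) & (exists v1. exists x. (~C(x) & ~B(v1,v1)))
Extract every quantifier outward, since the variables are now distinct and don't occur free across branches:
  exists w. exists y. exists v1. exists x. (B(w,w) & B(y,y) & ~C(x) & ~B(v1,v1))

exists w. exists y. exists v1. exists x. (B(w,w) & B(y,y) & ~C(x) & ~B(v1,v1))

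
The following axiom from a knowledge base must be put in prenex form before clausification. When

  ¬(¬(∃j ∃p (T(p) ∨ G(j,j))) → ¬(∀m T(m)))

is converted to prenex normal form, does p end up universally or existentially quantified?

universal

Rewrite implications/biconditionals: A → B as ¬A ∨ B.
  ¬(¬¬(∃j ∃p (T(p) ∨ G(j,j))) ∨ ¬(∀m T(m)))
Drive negations inward (¬∀x A ≡ ∃x ¬A, ¬∃x A ≡ ∀x ¬A, De Morgan for ∧/∨):
  (∀j ∀p (¬T(p) ∧ ¬G(j,j))) ∧ (∀m T(m))
All bound variables are already distinct, so no renaming is needed.
Finally move all quantifiers to the prefix:
  ∀j ∀p ∀m (¬T(p) ∧ ¬G(j,j) ∧ T(m))
The quantifier ∃p sits under an odd number of negations (counting the antecedent side of each →), so it flips to ∀p.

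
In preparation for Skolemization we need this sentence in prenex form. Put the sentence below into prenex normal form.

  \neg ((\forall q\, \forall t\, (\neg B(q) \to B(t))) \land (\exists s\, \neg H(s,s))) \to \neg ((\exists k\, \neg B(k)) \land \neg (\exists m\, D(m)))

\forall q\, \forall t\, \exists s\, \forall k\, \exists m\, ((B(q) \lor B(t)) \land \neg H(s,s) \lor B(k) \lor D(m))

Eliminate → and ↔ using ¬ and ∨.
  \neg \neg ((\forall q\, \forall t\, (\neg \neg B(q) \lor B(t))) \land (\exists s\, \neg H(s,s))) \lor \neg ((\exists k\, \neg B(k)) \land \neg (\exists m\, D(m)))
Drive negations inward (¬∀x A ≡ ∃x ¬A, ¬∃x A ≡ ∀x ¬A, De Morgan for ∧/∨):
  (\forall q\, \forall t\, (B(q) \lor B(t))) \land (\exists s\, \neg H(s,s)) \lor (\forall k\, B(k)) \lor (\exists m\, D(m))
Finally move all quantifiers to the prefix:
  \forall q\, \forall t\, \exists s\, \forall k\, \exists m\, ((B(q) \lor B(t)) \land \neg H(s,s) \lor B(k) \lor D(m))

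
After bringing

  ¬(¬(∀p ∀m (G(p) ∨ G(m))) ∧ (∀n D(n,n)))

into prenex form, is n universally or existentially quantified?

existential

Push ¬ through the quantifiers and connectives to reach negation normal form:
  (∀p ∀m (G(p) ∨ G(m))) ∨ (∃n ¬D(n,n))
Pull the quantifiers to the front (each side's bound variable is not free in the other side):
  ∀p ∀m ∃n (G(p) ∨ G(m) ∨ ¬D(n,n))
The quantifier ∀n sits under an odd number of negations, so it flips to ∃n.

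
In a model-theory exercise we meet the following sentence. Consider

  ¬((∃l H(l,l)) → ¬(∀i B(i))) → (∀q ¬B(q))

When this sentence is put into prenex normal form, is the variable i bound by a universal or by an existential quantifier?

First replace A → B with ¬A ∨ B.
  ¬¬(¬(∃l H(l,l)) ∨ ¬(∀i B(i))) ∨ (∀q ¬B(q))
Move each ¬ inward, flipping quantifiers it crosses:
  (∀l ¬H(l,l)) ∨ (∃i ¬B(i)) ∨ (∀q ¬B(q))
Extract every quantifier outward, since the variables are now distinct and don't occur free across branches:
  ∀l ∃i ∀q (¬H(l,l) ∨ ¬B(i) ∨ ¬B(q))
The quantifier ∀i sits under an odd number of negations (counting the antecedent side of each →), so it flips to ∃i.

existential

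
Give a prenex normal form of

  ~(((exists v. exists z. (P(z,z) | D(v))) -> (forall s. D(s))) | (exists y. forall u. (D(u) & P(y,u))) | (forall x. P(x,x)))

exists v. exists z. exists s. forall y. exists u. exists x. ((P(z,z) | D(v)) & ~D(s) & (~D(u) | ~P(y,u)) & ~P(x,x))

Rewrite implications/biconditionals: A → B as ¬A ∨ B.
  ~(~(exists v. exists z. (P(z,z) | D(v))) | (forall s. D(s)) | (exists y. forall u. (D(u) & P(y,u))) | (forall x. P(x,x)))
Move each ¬ inward, flipping quantifiers it crosses:
  (exists v. exists z. (P(z,z) | D(v))) & (exists s. ~D(s)) & (forall y. exists u. (~D(u) | ~P(y,u))) & (exists x. ~P(x,x))
Extract every quantifier outward, since the variables are now distinct and don't occur free across branches:
  exists v. exists z. exists s. forall y. exists u. exists x. ((P(z,z) | D(v)) & ~D(s) & (~D(u) | ~P(y,u)) & ~P(x,x))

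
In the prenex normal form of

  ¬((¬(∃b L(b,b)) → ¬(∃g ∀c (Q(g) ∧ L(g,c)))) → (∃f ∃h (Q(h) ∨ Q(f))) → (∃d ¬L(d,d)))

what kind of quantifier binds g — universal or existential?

Eliminate → and ↔ using ¬ and ∨.
  ¬(¬(¬¬(∃b L(b,b)) ∨ ¬(∃g ∀c (Q(g) ∧ L(g,c)))) ∨ ¬(∃f ∃h (Q(h) ∨ Q(f))) ∨ (∃d ¬L(d,d)))
Move each ¬ inward, flipping quantifiers it crosses:
  ((∃b L(b,b)) ∨ (∀g ∃c (¬Q(g) ∨ ¬L(g,c)))) ∧ (∃f ∃h (Q(h) ∨ Q(f))) ∧ (∀d L(d,d))
Finally move all quantifiers to the prefix:
  ∃b ∀g ∃c ∃f ∃h ∀d ((L(b,b) ∨ ¬Q(g) ∨ ¬L(g,c)) ∧ (Q(h) ∨ Q(f)) ∧ L(d,d))
The quantifier ∃g sits under an odd number of negations (counting the antecedent side of each →), so it flips to ∀g.

universal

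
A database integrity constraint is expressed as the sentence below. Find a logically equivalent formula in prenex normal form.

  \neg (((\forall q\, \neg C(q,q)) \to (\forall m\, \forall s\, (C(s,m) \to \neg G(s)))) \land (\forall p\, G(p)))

First replace A → B with ¬A ∨ B.
  \neg ((\neg (\forall q\, \neg C(q,q)) \lor (\forall m\, \forall s\, (\neg C(s,m) \lor \neg G(s)))) \land (\forall p\, G(p)))
Move each ¬ inward, flipping quantifiers it crosses:
  (\forall q\, \neg C(q,q)) \land (\exists m\, \exists s\, (C(s,m) \land G(s))) \lor (\exists p\, \neg G(p))
Pull the quantifiers to the front (each side's bound variable is not free in the other side):
  \forall q\, \exists m\, \exists s\, \exists p\, (\neg C(q,q) \land C(s,m) \land G(s) \lor \neg G(p))

\forall q\, \exists m\, \exists s\, \exists p\, (\neg C(q,q) \land C(s,m) \land G(s) \lor \neg G(p))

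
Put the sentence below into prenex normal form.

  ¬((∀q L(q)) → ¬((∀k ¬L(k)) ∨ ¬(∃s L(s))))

Rewrite implications/biconditionals: A → B as ¬A ∨ B.
  ¬(¬(∀q L(q)) ∨ ¬((∀k ¬L(k)) ∨ ¬(∃s L(s))))
Move each ¬ inward, flipping quantifiers it crosses:
  (∀q L(q)) ∧ ((∀k ¬L(k)) ∨ (∀s ¬L(s)))
Pull the quantifiers to the front (each side's bound variable is not free in the other side):
  ∀q ∀k ∀s (L(q) ∧ (¬L(k) ∨ ¬L(s)))

∀q ∀k ∀s (L(q) ∧ (¬L(k) ∨ ¬L(s)))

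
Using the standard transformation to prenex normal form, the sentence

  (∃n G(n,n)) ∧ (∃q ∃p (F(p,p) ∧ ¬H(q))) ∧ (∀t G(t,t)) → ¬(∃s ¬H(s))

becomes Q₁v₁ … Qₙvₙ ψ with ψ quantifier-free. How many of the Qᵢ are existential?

1

Eliminate → and ↔ using ¬ and ∨.
  ¬((∃n G(n,n)) ∧ (∃q ∃p (F(p,p) ∧ ¬H(q))) ∧ (∀t G(t,t))) ∨ ¬(∃s ¬H(s))
Push ¬ through the quantifiers and connectives to reach negation normal form:
  (∀n ¬G(n,n)) ∨ (∀q ∀p (¬F(p,p) ∨ H(q))) ∨ (∃t ¬G(t,t)) ∨ (∀s H(s))
All bound variables are already distinct, so no renaming is needed.
Finally move all quantifiers to the prefix:
  ∀n ∀q ∀p ∃t ∀s (¬G(n,n) ∨ ¬F(p,p) ∨ H(q) ∨ ¬G(t,t) ∨ H(s))
The prefix is ∀n ∀q ∀p ∃t ∀s: 4 universal, 1 existential.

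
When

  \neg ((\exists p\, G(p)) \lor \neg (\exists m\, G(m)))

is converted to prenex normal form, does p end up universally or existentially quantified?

Push ¬ through the quantifiers and connectives to reach negation normal form:
  (\forall p\, \neg G(p)) \land (\exists m\, G(m))
All bound variables are already distinct, so no renaming is needed.
Pull the quantifiers to the front (each side's bound variable is not free in the other side):
  \forall p\, \exists m\, (\neg G(p) \land G(m))
The quantifier \exists p sits under an odd number of negations, so it flips to \forall p.

universal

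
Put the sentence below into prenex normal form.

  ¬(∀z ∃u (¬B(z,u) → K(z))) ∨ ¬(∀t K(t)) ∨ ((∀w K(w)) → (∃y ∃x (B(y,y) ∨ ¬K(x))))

∃z ∀u ∃t ∃w ∃y ∃x (¬B(z,u) ∧ ¬K(z) ∨ ¬K(t) ∨ ¬K(w) ∨ B(y,y) ∨ ¬K(x))

Eliminate → and ↔ using ¬ and ∨.
  ¬(∀z ∃u (¬¬B(z,u) ∨ K(z))) ∨ ¬(∀t K(t)) ∨ ¬(∀w K(w)) ∨ (∃y ∃x (B(y,y) ∨ ¬K(x)))
Drive negations inward (¬∀x A ≡ ∃x ¬A, ¬∃x A ≡ ∀x ¬A, De Morgan for ∧/∨):
  (∃z ∀u (¬B(z,u) ∧ ¬K(z))) ∨ (∃t ¬K(t)) ∨ (∃w ¬K(w)) ∨ (∃y ∃x (B(y,y) ∨ ¬K(x)))
Pull the quantifiers to the front (each side's bound variable is not free in the other side):
  ∃z ∀u ∃t ∃w ∃y ∃x (¬B(z,u) ∧ ¬K(z) ∨ ¬K(t) ∨ ¬K(w) ∨ B(y,y) ∨ ¬K(x))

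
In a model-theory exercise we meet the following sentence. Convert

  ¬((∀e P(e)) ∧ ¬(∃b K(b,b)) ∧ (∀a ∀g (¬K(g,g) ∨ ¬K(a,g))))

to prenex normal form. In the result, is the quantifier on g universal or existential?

Move each ¬ inward, flipping quantifiers it crosses:
  (∃e ¬P(e)) ∨ (∃b K(b,b)) ∨ (∃a ∃g (K(g,g) ∧ K(a,g)))
Extract every quantifier outward, since the variables are now distinct and don't occur free across branches:
  ∃e ∃b ∃a ∃g (¬P(e) ∨ K(b,b) ∨ K(g,g) ∧ K(a,g))
The quantifier ∀g sits under an odd number of negations, so it flips to ∃g.

existential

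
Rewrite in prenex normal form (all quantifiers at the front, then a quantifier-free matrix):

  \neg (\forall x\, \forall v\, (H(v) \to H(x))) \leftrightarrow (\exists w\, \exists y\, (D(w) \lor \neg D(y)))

\forall x\, \forall v\, \exists w\, \exists y\, \forall y1\, \forall p\, \exists x1\, \exists v1\, ((\neg H(v) \lor H(x) \lor D(w) \lor \neg D(y)) \land (\neg D(y1) \land D(p) \lor H(v1) \land \neg H(x1)))

First replace A → B with ¬A ∨ B; A ↔ B as (¬A ∨ B) ∧ (¬B ∨ A).
  (\neg \neg (\forall x\, \forall v\, (\neg H(v) \lor H(x))) \lor (\exists w\, \exists y\, (D(w) \lor \neg D(y)))) \land (\neg (\exists w\, \exists y\, (D(w) \lor \neg D(y))) \lor \neg (\forall x\, \forall v\, (\neg H(v) \lor H(x))))
Push ¬ through the quantifiers and connectives to reach negation normal form:
  ((\forall x\, \forall v\, (\neg H(v) \lor H(x))) \lor (\exists w\, \exists y\, (D(w) \lor \neg D(y)))) \land ((\forall w\, \forall y\, (\neg D(w) \land D(y))) \lor (\exists x\, \exists v\, (H(v) \land \neg H(x))))
Rename bound variables to avoid capture: w↦y1, y↦p, x↦x1, v↦v1.
  ((\forall x\, \forall v\, (\neg H(v) \lor H(x))) \lor (\exists w\, \exists y\, (D(w) \lor \neg D(y)))) \land ((\forall y1\, \forall p\, (\neg D(y1) \land D(p))) \lor (\exists x1\, \exists v1\, (H(v1) \land \neg H(x1))))
Extract every quantifier outward, since the variables are now distinct and don't occur free across branches:
  \forall x\, \forall v\, \exists w\, \exists y\, \forall y1\, \forall p\, \exists x1\, \exists v1\, ((\neg H(v) \lor H(x) \lor D(w) \lor \neg D(y)) \land (\neg D(y1) \land D(p) \lor H(v1) \land \neg H(x1)))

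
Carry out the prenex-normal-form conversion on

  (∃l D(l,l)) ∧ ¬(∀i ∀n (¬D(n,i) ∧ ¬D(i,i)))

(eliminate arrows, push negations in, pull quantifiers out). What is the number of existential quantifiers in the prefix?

3

Push ¬ through the quantifiers and connectives to reach negation normal form:
  (∃l D(l,l)) ∧ (∃i ∃n (D(n,i) ∨ D(i,i)))
Finally move all quantifiers to the prefix:
  ∃l ∃i ∃n (D(l,l) ∧ (D(n,i) ∨ D(i,i)))
The prefix is ∃l ∃i ∃n: 0 universal, 3 existential.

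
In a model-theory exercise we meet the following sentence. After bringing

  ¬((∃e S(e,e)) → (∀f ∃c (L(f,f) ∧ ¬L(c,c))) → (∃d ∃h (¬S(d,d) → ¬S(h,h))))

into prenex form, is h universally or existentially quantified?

Eliminate → and ↔ using ¬ and ∨.
  ¬(¬(∃e S(e,e)) ∨ ¬(∀f ∃c (L(f,f) ∧ ¬L(c,c))) ∨ (∃d ∃h (¬¬S(d,d) ∨ ¬S(h,h))))
Move each ¬ inward, flipping quantifiers it crosses:
  (∃e S(e,e)) ∧ (∀f ∃c (L(f,f) ∧ ¬L(c,c))) ∧ (∀d ∀h (¬S(d,d) ∧ S(h,h)))
Extract every quantifier outward, since the variables are now distinct and don't occur free across branches:
  ∃e ∀f ∃c ∀d ∀h (S(e,e) ∧ L(f,f) ∧ ¬L(c,c) ∧ ¬S(d,d) ∧ S(h,h))
The quantifier ∃h sits under an odd number of negations (counting the antecedent side of each →), so it flips to ∀h.

universal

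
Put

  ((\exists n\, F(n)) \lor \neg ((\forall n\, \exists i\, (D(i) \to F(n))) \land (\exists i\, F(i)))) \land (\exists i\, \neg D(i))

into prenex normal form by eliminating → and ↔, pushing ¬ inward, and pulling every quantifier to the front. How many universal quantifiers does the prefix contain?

Rewrite implications/biconditionals: A → B as ¬A ∨ B.
  ((\exists n\, F(n)) \lor \neg ((\forall n\, \exists i\, (\neg D(i) \lor F(n))) \land (\exists i\, F(i)))) \land (\exists i\, \neg D(i))
Push ¬ through the quantifiers and connectives to reach negation normal form:
  ((\exists n\, F(n)) \lor (\exists n\, \forall i\, (D(i) \land \neg F(n))) \lor (\forall i\, \neg F(i))) \land (\exists i\, \neg D(i))
Rename bound variables to avoid capture: n↦x, i↦y, i↦q.
  ((\exists n\, F(n)) \lor (\exists x\, \forall i\, (D(i) \land \neg F(x))) \lor (\forall y\, \neg F(y))) \land (\exists q\, \neg D(q))
Extract every quantifier outward, since the variables are now distinct and don't occur free across branches:
  \exists n\, \exists x\, \forall i\, \forall y\, \exists q\, ((F(n) \lor D(i) \land \neg F(x) \lor \neg F(y)) \land \neg D(q))
The prefix is \exists n \exists x \forall i \forall y \exists q: 2 universal, 3 existential.

2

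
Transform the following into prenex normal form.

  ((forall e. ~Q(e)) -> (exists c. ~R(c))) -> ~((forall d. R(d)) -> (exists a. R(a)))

forall e. forall c. forall d. forall a. (~Q(e) & R(c) | R(d) & ~R(a))

First replace A → B with ¬A ∨ B.
  ~(~(forall e. ~Q(e)) | (exists c. ~R(c))) | ~(~(forall d. R(d)) | (exists a. R(a)))
Push ¬ through the quantifiers and connectives to reach negation normal form:
  (forall e. ~Q(e)) & (forall c. R(c)) | (forall d. R(d)) & (forall a. ~R(a))
All bound variables are already distinct, so no renaming is needed.
Finally move all quantifiers to the prefix:
  forall e. forall c. forall d. forall a. (~Q(e) & R(c) | R(d) & ~R(a))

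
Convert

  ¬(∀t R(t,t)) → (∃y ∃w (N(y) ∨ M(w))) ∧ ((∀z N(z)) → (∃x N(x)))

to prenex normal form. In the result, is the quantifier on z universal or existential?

existential

Eliminate → and ↔ using ¬ and ∨.
  ¬¬(∀t R(t,t)) ∨ (∃y ∃w (N(y) ∨ M(w))) ∧ (¬(∀z N(z)) ∨ (∃x N(x)))
Drive negations inward (¬∀x A ≡ ∃x ¬A, ¬∃x A ≡ ∀x ¬A, De Morgan for ∧/∨):
  (∀t R(t,t)) ∨ (∃y ∃w (N(y) ∨ M(w))) ∧ ((∃z ¬N(z)) ∨ (∃x N(x)))
Finally move all quantifiers to the prefix:
  ∀t ∃y ∃w ∃z ∃x (R(t,t) ∨ (N(y) ∨ M(w)) ∧ (¬N(z) ∨ N(x)))
The quantifier ∀z sits under an odd number of negations (counting the antecedent side of each →), so it flips to ∃z.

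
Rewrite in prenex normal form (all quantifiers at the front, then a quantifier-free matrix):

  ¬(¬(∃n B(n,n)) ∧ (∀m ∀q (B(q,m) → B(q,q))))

∃n ∃m ∃q (B(n,n) ∨ B(q,m) ∧ ¬B(q,q))

Eliminate → and ↔ using ¬ and ∨.
  ¬(¬(∃n B(n,n)) ∧ (∀m ∀q (¬B(q,m) ∨ B(q,q))))
Drive negations inward (¬∀x A ≡ ∃x ¬A, ¬∃x A ≡ ∀x ¬A, De Morgan for ∧/∨):
  (∃n B(n,n)) ∨ (∃m ∃q (B(q,m) ∧ ¬B(q,q)))
All bound variables are already distinct, so no renaming is needed.
Finally move all quantifiers to the prefix:
  ∃n ∃m ∃q (B(n,n) ∨ B(q,m) ∧ ¬B(q,q))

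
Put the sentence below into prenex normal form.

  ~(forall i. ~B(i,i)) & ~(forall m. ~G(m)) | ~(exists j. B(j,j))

exists i. exists m. forall j. (B(i,i) & G(m) | ~B(j,j))

Drive negations inward (¬∀x A ≡ ∃x ¬A, ¬∃x A ≡ ∀x ¬A, De Morgan for ∧/∨):
  (exists i. B(i,i)) & (exists m. G(m)) | (forall j. ~B(j,j))
Finally move all quantifiers to the prefix:
  exists i. exists m. forall j. (B(i,i) & G(m) | ~B(j,j))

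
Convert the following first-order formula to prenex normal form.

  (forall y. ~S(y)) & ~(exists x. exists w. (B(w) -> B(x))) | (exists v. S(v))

forall y. forall x. forall w. exists v. (~S(y) & B(w) & ~B(x) | S(v))

Eliminate → and ↔ using ¬ and ∨.
  (forall y. ~S(y)) & ~(exists x. exists w. (~B(w) | B(x))) | (exists v. S(v))
Drive negations inward (¬∀x A ≡ ∃x ¬A, ¬∃x A ≡ ∀x ¬A, De Morgan for ∧/∨):
  (forall y. ~S(y)) & (forall x. forall w. (B(w) & ~B(x))) | (exists v. S(v))
Finally move all quantifiers to the prefix:
  forall y. forall x. forall w. exists v. (~S(y) & B(w) & ~B(x) | S(v))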